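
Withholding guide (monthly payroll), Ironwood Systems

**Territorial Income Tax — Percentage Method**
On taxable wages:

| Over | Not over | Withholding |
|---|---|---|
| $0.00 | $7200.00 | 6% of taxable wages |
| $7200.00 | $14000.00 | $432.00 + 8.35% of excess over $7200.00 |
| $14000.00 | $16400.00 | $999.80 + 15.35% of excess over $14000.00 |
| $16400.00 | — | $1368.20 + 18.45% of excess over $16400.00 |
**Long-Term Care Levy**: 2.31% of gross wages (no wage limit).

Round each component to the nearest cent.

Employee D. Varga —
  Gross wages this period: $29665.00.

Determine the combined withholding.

Territorial Income Tax: taxable = $29665.00
  $1368.20 + 18.45% × ($29665.00 − $16400.00) = $1368.20 + 18.45% × $13265.00 = $3815.59
Long-Term Care Levy: 2.31% × $29665.00 = $685.26
Total: $3815.59 + $685.26 = $4500.85

$4500.85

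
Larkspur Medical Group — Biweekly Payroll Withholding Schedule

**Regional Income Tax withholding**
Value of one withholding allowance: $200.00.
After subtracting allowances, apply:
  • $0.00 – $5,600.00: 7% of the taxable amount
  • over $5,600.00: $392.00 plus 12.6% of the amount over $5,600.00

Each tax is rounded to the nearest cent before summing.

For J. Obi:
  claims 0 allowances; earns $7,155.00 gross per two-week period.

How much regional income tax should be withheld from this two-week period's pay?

Regional Income Tax: taxable = $7,155.00
  $392.00 + 12.6% × ($7,155.00 − $5,600.00) = $392.00 + 12.6% × $1,555.00 = $587.93

$587.93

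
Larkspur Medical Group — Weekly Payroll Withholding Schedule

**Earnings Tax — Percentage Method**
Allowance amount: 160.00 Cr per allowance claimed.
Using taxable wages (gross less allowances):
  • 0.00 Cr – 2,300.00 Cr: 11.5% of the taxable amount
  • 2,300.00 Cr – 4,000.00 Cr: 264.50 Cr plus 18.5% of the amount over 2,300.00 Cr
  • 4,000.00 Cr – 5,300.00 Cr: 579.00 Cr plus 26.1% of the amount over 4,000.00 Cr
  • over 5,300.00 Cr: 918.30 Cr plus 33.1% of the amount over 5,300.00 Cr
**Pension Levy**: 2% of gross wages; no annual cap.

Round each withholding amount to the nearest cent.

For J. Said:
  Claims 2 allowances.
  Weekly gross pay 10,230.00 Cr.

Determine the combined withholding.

Earnings Tax: taxable = 10,230.00 Cr − 2×160.00 Cr = 9,910.00 Cr
  918.30 Cr + 33.1% × (9,910.00 Cr − 5,300.00 Cr) = 918.30 Cr + 33.1% × 4,610.00 Cr = 2,444.21 Cr
Pension Levy: 2% × 10,230.00 Cr = 204.60 Cr
Total: 2,444.21 Cr + 204.60 Cr = 2,648.81 Cr

2,648.81 Cr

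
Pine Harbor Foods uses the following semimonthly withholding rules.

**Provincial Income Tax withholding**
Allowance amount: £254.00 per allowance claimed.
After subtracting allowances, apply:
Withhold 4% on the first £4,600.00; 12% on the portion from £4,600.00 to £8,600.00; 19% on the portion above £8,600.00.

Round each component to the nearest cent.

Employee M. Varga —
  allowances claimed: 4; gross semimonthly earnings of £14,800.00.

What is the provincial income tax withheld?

£1,648.96

Provincial Income Tax: taxable = £14,800.00 − 4×£254.00 = £13,784.00
  £664.00 + 19% × (£13,784.00 − £8,600.00) = £664.00 + 19% × £5,184.00 = £1,648.96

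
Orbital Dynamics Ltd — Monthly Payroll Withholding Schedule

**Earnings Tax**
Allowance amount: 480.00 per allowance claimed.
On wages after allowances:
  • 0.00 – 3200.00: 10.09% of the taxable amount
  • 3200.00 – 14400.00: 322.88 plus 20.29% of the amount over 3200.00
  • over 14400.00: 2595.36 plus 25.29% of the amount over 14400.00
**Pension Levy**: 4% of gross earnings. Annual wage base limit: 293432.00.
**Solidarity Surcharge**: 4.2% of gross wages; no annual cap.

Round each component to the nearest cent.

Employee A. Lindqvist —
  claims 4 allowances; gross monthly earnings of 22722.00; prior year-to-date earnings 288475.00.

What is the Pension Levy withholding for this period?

198.28

Pension Levy: cap 293432.00 − YTD 288475.00 = 4957.00 subject; 4% × 4957.00 = 198.28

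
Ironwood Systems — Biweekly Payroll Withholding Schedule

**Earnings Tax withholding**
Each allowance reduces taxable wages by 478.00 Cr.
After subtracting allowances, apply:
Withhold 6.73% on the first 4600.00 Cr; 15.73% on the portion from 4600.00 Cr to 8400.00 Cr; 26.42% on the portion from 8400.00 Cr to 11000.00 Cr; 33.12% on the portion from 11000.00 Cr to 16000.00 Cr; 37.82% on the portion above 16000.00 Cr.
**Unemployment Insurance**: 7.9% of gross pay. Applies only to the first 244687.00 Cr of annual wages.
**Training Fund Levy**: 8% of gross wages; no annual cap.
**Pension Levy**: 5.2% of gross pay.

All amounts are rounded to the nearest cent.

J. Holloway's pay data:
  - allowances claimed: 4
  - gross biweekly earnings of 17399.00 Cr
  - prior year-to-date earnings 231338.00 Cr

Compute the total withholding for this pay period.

Earnings Tax: taxable = 17399.00 Cr − 4×478.00 Cr = 15487.00 Cr
  1594.24 Cr + 33.12% × (15487.00 Cr − 11000.00 Cr) = 1594.24 Cr + 33.12% × 4487.00 Cr = 3080.33 Cr
Unemployment Insurance: cap 244687.00 Cr − YTD 231338.00 Cr = 13349.00 Cr subject; 7.9% × 13349.00 Cr = 1054.57 Cr
Training Fund Levy: 8% × 17399.00 Cr = 1391.92 Cr
Pension Levy: 5.2% × 17399.00 Cr = 904.75 Cr
Total: 3080.33 Cr + 1054.57 Cr + 1391.92 Cr + 904.75 Cr = 6431.57 Cr

6431.57 Cr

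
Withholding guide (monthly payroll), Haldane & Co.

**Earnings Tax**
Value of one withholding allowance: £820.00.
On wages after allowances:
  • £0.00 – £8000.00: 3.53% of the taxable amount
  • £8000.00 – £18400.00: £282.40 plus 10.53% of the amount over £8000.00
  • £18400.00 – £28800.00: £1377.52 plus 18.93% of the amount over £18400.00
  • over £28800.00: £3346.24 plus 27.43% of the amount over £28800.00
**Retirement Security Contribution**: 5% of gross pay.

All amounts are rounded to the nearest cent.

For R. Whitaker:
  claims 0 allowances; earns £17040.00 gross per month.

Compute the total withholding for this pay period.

Earnings Tax: taxable = £17040.00
  £282.40 + 10.53% × (£17040.00 − £8000.00) = £282.40 + 10.53% × £9040.00 = £1234.31
Retirement Security Contribution: 5% × £17040.00 = £852.00
Total: £1234.31 + £852.00 = £2086.31

£2086.31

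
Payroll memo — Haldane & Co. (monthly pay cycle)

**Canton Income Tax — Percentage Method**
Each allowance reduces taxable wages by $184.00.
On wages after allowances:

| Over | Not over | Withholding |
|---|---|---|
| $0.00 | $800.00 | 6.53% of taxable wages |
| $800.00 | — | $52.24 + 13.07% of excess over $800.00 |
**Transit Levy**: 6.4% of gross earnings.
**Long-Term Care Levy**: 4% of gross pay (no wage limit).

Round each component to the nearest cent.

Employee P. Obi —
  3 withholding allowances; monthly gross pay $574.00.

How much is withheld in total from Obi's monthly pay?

Canton Income Tax: taxable = $574.00 − 3×$184.00 = $22.00
  6.53% × $22.00 = $1.44
Transit Levy: 6.4% × $574.00 = $36.74
Long-Term Care Levy: 4% × $574.00 = $22.96
Total: $1.44 + $36.74 + $22.96 = $61.14

$61.14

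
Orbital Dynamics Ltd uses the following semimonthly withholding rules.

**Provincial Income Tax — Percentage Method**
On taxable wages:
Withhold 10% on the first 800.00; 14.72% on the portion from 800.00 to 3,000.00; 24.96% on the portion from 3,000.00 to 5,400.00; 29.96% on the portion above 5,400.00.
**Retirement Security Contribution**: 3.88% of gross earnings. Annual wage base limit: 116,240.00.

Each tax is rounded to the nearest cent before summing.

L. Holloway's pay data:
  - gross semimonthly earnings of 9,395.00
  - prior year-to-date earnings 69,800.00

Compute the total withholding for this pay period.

2,564.31

Provincial Income Tax: taxable = 9,395.00
  1,002.88 + 29.96% × (9,395.00 − 5,400.00) = 1,002.88 + 29.96% × 3,995.00 = 2,199.78
Retirement Security Contribution: 3.88% × 9,395.00 = 364.53
Total: 2,199.78 + 364.53 = 2,564.31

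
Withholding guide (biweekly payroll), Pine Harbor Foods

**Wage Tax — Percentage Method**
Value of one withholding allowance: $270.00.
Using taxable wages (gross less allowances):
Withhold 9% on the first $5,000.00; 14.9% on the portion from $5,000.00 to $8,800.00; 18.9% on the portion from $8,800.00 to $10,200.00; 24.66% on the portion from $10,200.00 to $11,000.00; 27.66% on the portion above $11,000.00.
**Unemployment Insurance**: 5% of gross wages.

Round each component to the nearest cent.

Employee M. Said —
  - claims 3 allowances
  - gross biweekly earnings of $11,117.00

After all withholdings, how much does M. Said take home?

$9,253.96

Wage Tax: taxable = $11,117.00 − 3×$270.00 = $10,307.00
  $1,280.80 + 24.66% × ($10,307.00 − $10,200.00) = $1,280.80 + 24.66% × $107.00 = $1,307.19
Unemployment Insurance: 5% × $11,117.00 = $555.85
Total withheld: $1,307.19 + $555.85 = $1,863.04
Net pay: $11,117.00 − $1,863.04 = $9,253.96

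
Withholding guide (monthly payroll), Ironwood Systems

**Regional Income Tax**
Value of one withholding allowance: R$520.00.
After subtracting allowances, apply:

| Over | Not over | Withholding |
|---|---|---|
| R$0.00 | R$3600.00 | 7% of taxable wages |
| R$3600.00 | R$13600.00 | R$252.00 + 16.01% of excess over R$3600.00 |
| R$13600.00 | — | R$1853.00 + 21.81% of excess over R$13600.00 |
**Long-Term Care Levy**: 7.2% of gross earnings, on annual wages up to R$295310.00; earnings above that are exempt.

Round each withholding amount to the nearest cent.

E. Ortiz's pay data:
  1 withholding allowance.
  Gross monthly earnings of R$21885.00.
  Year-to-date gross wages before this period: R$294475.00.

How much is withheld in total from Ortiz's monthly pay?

Regional Income Tax: taxable = R$21885.00 − 1×R$520.00 = R$21365.00
  R$1853.00 + 21.81% × (R$21365.00 − R$13600.00) = R$1853.00 + 21.81% × R$7765.00 = R$3546.55
Long-Term Care Levy: cap R$295310.00 − YTD R$294475.00 = R$835.00 subject; 7.2% × R$835.00 = R$60.12
Total: R$3546.55 + R$60.12 = R$3606.67

R$3606.67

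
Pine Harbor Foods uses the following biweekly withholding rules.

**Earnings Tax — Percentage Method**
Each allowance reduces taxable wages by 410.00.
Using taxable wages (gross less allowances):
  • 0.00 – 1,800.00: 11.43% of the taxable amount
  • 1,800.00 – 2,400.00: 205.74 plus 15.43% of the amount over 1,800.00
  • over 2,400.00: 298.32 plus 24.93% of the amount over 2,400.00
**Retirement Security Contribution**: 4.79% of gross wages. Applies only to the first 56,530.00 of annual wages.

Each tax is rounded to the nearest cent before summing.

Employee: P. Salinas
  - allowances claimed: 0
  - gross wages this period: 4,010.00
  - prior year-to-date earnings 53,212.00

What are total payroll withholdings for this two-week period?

Earnings Tax: taxable = 4,010.00
  298.32 + 24.93% × (4,010.00 − 2,400.00) = 298.32 + 24.93% × 1,610.00 = 699.69
Retirement Security Contribution: cap 56,530.00 − YTD 53,212.00 = 3,318.00 subject; 4.79% × 3,318.00 = 158.93
Total: 699.69 + 158.93 = 858.62

858.62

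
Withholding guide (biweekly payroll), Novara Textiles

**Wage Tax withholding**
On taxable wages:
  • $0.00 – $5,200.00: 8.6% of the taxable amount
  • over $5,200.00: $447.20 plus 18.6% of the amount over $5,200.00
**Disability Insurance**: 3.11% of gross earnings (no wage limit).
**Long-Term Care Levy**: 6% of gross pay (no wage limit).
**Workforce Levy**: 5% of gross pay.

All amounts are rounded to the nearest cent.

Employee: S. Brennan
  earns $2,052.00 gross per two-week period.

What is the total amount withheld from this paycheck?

Wage Tax: taxable = $2,052.00
  8.6% × $2,052.00 = $176.47
Disability Insurance: 3.11% × $2,052.00 = $63.82
Long-Term Care Levy: 6% × $2,052.00 = $123.12
Workforce Levy: 5% × $2,052.00 = $102.60
Total: $176.47 + $63.82 + $123.12 + $102.60 = $466.01

$466.01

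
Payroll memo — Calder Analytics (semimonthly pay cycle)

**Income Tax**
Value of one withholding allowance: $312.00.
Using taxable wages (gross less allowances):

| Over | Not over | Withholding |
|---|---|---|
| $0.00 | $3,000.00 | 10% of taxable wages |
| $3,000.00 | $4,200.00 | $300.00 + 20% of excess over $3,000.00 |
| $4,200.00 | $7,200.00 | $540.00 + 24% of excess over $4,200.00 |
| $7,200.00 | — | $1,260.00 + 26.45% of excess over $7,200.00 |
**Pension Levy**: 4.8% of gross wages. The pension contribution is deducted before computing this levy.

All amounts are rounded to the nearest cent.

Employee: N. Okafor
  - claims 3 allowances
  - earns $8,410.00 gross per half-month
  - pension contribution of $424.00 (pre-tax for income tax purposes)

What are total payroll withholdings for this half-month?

Income Tax: taxable = $8,410.00 − $424.00 − 3×$312.00 = $7,050.00
  $540.00 + 24% × ($7,050.00 − $4,200.00) = $540.00 + 24% × $2,850.00 = $1,224.00
Pension Levy: 4.8% × $7,986.00 = $383.33
Total: $1,224.00 + $383.33 = $1,607.33

$1,607.33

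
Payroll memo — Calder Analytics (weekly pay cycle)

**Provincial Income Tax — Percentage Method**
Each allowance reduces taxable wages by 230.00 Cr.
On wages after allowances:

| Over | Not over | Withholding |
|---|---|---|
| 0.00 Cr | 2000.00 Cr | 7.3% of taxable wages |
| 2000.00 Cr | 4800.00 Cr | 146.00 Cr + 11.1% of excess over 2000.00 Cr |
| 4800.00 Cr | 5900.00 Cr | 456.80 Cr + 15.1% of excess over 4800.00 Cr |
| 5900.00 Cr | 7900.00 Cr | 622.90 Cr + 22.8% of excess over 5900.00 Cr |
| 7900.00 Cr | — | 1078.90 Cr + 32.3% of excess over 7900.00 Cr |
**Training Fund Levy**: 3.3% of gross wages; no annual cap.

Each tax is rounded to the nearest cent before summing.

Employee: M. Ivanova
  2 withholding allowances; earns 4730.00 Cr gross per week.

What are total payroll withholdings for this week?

Provincial Income Tax: taxable = 4730.00 Cr − 2×230.00 Cr = 4270.00 Cr
  146.00 Cr + 11.1% × (4270.00 Cr − 2000.00 Cr) = 146.00 Cr + 11.1% × 2270.00 Cr = 397.97 Cr
Training Fund Levy: 3.3% × 4730.00 Cr = 156.09 Cr
Total: 397.97 Cr + 156.09 Cr = 554.06 Cr

554.06 Cr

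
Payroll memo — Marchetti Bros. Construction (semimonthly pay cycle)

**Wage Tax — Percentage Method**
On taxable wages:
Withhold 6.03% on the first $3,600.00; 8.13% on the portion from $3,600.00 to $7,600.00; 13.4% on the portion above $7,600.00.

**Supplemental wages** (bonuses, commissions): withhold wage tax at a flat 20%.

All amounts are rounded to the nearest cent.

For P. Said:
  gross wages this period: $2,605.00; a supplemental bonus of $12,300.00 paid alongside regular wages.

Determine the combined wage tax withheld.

Wage Tax: taxable = $2,605.00
  6.03% × $2,605.00 = $157.08
Supplemental (20% flat on bonus): 20% × $12,300.00 = $2,460.00
Total wage tax: $157.08 + $2,460.00 = $2,617.08

$2,617.08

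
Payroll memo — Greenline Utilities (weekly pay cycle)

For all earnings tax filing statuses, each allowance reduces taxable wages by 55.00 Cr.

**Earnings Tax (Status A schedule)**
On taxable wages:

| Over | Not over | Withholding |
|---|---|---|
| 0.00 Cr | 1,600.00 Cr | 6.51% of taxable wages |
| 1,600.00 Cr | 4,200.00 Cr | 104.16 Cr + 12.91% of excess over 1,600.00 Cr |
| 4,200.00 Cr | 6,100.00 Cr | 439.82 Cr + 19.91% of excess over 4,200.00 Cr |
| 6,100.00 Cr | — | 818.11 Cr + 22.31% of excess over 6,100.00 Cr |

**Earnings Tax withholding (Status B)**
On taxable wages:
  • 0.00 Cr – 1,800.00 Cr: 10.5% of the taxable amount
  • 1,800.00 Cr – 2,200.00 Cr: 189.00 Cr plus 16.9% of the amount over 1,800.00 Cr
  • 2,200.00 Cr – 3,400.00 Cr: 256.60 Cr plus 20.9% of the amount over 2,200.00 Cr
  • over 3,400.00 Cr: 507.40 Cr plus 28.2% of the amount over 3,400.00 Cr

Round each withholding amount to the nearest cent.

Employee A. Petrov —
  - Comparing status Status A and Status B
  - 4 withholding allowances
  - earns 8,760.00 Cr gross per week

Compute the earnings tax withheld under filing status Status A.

1,362.47 Cr

Earnings Tax (Status A): taxable = 8,760.00 Cr − 4×55.00 Cr = 8,540.00 Cr
  818.11 Cr + 22.31% × (8,540.00 Cr − 6,100.00 Cr) = 818.11 Cr + 22.31% × 2,440.00 Cr = 1,362.47 Cr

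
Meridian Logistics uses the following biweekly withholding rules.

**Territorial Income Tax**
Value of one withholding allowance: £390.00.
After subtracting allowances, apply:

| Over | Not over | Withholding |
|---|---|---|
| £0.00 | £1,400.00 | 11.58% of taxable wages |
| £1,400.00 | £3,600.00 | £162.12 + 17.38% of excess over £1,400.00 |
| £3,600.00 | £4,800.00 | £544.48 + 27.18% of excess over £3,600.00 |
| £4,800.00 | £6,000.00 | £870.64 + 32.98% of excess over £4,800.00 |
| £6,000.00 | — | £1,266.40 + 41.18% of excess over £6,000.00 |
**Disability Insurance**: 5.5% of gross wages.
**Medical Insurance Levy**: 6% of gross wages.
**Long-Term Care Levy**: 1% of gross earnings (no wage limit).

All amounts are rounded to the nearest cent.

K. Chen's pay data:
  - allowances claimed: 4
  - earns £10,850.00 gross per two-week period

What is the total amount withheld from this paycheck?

Territorial Income Tax: taxable = £10,850.00 − 4×£390.00 = £9,290.00
  £1,266.40 + 41.18% × (£9,290.00 − £6,000.00) = £1,266.40 + 41.18% × £3,290.00 = £2,621.22
Disability Insurance: 5.5% × £10,850.00 = £596.75
Medical Insurance Levy: 6% × £10,850.00 = £651.00
Long-Term Care Levy: 1% × £10,850.00 = £108.50
Total: £2,621.22 + £596.75 + £651.00 + £108.50 = £3,977.47

£3,977.47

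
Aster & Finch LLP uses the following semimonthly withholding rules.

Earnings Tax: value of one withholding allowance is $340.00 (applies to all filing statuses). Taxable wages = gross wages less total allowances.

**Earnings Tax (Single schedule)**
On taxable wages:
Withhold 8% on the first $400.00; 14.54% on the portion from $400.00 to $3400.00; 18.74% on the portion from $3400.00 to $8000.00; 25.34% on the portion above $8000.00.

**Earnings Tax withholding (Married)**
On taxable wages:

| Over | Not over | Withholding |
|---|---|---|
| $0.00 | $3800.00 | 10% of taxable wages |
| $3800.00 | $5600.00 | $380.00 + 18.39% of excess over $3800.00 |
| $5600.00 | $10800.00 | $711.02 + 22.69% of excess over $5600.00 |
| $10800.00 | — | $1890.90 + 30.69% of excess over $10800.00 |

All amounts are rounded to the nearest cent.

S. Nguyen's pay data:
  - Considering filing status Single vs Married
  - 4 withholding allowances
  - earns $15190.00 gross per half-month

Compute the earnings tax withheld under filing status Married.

$2820.81

Earnings Tax (Married): taxable = $15190.00 − 4×$340.00 = $13830.00
  $1890.90 + 30.69% × ($13830.00 − $10800.00) = $1890.90 + 30.69% × $3030.00 = $2820.81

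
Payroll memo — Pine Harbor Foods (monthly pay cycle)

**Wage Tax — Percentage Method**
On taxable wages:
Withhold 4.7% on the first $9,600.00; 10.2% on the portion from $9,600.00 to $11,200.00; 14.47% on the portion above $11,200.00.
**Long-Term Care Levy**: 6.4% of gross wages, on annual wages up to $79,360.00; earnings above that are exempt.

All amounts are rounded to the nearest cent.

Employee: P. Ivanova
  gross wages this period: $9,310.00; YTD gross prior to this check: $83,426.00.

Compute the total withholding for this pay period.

Wage Tax: taxable = $9,310.00
  4.7% × $9,310.00 = $437.57
Long-Term Care Levy: YTD $83,426.00 ≥ cap $79,360.00 → $0.00
Total: $437.57 + $0.00 = $437.57

$437.57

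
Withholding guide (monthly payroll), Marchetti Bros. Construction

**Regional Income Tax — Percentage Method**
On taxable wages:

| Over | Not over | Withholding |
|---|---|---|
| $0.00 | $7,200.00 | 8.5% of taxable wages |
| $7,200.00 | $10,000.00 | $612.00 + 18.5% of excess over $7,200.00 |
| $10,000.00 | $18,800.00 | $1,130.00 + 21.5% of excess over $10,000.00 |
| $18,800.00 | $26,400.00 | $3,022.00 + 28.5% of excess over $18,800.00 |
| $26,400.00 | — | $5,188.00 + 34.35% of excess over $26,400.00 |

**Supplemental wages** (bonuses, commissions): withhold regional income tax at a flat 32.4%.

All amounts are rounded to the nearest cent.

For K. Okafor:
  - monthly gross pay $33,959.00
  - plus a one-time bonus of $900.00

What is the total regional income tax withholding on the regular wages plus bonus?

$8,076.12

Regional Income Tax: taxable = $33,959.00
  $5,188.00 + 34.35% × ($33,959.00 − $26,400.00) = $5,188.00 + 34.35% × $7,559.00 = $7,784.52
Supplemental (32.4% flat on bonus): 32.4% × $900.00 = $291.60
Total regional income tax: $7,784.52 + $291.60 = $8,076.12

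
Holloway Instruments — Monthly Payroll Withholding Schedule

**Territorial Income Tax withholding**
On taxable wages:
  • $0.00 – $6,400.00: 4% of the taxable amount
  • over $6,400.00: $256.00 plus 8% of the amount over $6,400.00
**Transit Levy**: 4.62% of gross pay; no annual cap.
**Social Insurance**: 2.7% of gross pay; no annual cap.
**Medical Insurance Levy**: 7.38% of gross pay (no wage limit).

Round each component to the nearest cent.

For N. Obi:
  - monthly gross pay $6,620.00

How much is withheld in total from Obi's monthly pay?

$1,246.74

Territorial Income Tax: taxable = $6,620.00
  $256.00 + 8% × ($6,620.00 − $6,400.00) = $256.00 + 8% × $220.00 = $273.60
Transit Levy: 4.62% × $6,620.00 = $305.84
Social Insurance: 2.7% × $6,620.00 = $178.74
Medical Insurance Levy: 7.38% × $6,620.00 = $488.56
Total: $273.60 + $305.84 + $178.74 + $488.56 = $1,246.74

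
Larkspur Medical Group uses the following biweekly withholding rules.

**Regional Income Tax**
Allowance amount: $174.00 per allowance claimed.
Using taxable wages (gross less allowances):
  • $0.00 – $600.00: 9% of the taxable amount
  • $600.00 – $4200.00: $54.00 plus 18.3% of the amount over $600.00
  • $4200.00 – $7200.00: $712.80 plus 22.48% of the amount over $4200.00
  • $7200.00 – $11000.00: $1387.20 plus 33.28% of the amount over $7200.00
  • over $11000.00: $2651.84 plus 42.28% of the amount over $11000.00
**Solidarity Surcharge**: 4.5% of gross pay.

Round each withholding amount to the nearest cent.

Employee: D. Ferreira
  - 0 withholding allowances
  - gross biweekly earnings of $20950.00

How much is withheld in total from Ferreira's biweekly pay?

Regional Income Tax: taxable = $20950.00
  $2651.84 + 42.28% × ($20950.00 − $11000.00) = $2651.84 + 42.28% × $9950.00 = $6858.70
Solidarity Surcharge: 4.5% × $20950.00 = $942.75
Total: $6858.70 + $942.75 = $7801.45

$7801.45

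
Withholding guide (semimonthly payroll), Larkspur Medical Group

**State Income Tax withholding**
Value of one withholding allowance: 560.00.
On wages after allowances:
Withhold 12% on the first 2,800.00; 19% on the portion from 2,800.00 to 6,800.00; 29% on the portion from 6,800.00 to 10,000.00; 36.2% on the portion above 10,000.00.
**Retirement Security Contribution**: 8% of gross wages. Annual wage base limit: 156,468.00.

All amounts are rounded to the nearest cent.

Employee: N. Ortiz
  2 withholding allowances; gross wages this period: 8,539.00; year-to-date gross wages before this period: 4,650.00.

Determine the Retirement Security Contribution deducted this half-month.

683.12

Retirement Security Contribution: 8% × 8,539.00 = 683.12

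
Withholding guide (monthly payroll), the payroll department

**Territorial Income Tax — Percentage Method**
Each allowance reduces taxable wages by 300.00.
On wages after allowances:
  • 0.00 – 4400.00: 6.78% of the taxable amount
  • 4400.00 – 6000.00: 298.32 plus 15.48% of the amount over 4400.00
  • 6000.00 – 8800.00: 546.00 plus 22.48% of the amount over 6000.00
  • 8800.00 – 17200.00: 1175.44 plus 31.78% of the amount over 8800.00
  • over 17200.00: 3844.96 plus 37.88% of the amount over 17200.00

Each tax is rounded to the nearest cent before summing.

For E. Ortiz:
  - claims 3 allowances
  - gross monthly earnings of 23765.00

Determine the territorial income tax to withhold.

5990.86

Territorial Income Tax: taxable = 23765.00 − 3×300.00 = 22865.00
  3844.96 + 37.88% × (22865.00 − 17200.00) = 3844.96 + 37.88% × 5665.00 = 5990.86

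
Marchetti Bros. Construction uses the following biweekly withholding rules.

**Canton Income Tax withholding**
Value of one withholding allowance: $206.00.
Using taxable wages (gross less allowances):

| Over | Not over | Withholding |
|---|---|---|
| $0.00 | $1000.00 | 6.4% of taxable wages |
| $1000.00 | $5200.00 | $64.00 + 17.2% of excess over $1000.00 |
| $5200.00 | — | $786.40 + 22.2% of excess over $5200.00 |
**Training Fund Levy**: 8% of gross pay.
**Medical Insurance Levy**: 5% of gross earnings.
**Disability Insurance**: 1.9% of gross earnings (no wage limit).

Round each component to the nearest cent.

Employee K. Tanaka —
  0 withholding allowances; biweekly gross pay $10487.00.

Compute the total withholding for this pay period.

$3522.67

Canton Income Tax: taxable = $10487.00
  $786.40 + 22.2% × ($10487.00 − $5200.00) = $786.40 + 22.2% × $5287.00 = $1960.11
Training Fund Levy: 8% × $10487.00 = $838.96
Medical Insurance Levy: 5% × $10487.00 = $524.35
Disability Insurance: 1.9% × $10487.00 = $199.25
Total: $1960.11 + $838.96 + $524.35 + $199.25 = $3522.67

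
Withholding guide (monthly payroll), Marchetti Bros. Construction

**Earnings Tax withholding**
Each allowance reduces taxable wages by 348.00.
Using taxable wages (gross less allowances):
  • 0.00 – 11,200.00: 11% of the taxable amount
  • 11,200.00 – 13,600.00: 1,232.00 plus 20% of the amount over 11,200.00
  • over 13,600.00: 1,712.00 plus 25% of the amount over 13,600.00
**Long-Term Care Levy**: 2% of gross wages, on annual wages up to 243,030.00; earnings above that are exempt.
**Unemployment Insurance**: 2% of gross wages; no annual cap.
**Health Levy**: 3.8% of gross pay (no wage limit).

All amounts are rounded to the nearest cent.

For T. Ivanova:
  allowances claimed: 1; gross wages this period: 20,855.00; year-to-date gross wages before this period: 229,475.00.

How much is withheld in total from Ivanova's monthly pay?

4,919.44

Earnings Tax: taxable = 20,855.00 − 1×348.00 = 20,507.00
  1,712.00 + 25% × (20,507.00 − 13,600.00) = 1,712.00 + 25% × 6,907.00 = 3,438.75
Long-Term Care Levy: cap 243,030.00 − YTD 229,475.00 = 13,555.00 subject; 2% × 13,555.00 = 271.10
Unemployment Insurance: 2% × 20,855.00 = 417.10
Health Levy: 3.8% × 20,855.00 = 792.49
Total: 3,438.75 + 271.10 + 417.10 + 792.49 = 4,919.44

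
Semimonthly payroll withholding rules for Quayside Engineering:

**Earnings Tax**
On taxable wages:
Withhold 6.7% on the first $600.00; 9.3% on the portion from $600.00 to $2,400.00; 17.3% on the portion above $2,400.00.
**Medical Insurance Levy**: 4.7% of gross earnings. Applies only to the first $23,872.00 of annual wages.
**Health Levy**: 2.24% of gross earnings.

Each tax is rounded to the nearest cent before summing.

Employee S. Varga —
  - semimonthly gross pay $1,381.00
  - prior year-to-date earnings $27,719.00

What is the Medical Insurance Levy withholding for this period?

$0.00

Medical Insurance Levy: YTD $27,719.00 ≥ cap $23,872.00 → $0.00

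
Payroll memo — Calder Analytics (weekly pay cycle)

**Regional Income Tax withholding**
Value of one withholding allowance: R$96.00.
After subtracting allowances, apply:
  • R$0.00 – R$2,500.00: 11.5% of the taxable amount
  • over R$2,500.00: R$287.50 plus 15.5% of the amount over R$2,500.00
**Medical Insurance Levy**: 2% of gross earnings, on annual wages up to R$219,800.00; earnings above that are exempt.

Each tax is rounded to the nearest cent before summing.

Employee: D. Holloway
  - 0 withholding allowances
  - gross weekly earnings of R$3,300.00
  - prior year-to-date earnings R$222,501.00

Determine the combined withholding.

R$411.50

Regional Income Tax: taxable = R$3,300.00
  R$287.50 + 15.5% × (R$3,300.00 − R$2,500.00) = R$287.50 + 15.5% × R$800.00 = R$411.50
Medical Insurance Levy: YTD R$222,501.00 ≥ cap R$219,800.00 → R$0.00
Total: R$411.50 + R$0.00 = R$411.50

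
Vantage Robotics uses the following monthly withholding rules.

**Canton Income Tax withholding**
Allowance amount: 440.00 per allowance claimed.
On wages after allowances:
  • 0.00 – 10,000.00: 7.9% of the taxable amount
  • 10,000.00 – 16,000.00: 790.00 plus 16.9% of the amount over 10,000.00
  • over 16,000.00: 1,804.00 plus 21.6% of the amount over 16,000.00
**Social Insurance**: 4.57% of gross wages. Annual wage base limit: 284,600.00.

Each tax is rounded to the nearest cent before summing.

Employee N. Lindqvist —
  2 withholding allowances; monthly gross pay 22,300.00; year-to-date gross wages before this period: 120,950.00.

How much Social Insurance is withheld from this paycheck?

Social Insurance: 4.57% × 22,300.00 = 1,019.11

1,019.11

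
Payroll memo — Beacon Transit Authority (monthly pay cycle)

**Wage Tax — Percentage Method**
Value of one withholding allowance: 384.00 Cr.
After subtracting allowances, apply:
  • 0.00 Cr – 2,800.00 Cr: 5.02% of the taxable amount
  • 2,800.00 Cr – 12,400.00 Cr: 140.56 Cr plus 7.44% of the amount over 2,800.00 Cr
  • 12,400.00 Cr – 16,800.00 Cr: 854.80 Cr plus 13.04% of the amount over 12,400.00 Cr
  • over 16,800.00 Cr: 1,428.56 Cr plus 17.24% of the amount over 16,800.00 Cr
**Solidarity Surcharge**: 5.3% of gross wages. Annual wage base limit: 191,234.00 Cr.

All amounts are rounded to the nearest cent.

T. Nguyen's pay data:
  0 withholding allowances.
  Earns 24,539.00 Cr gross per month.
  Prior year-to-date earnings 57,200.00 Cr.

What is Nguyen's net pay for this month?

Wage Tax: taxable = 24,539.00 Cr
  1,428.56 Cr + 17.24% × (24,539.00 Cr − 16,800.00 Cr) = 1,428.56 Cr + 17.24% × 7,739.00 Cr = 2,762.76 Cr
Solidarity Surcharge: 5.3% × 24,539.00 Cr = 1,300.57 Cr
Total withheld: 2,762.76 Cr + 1,300.57 Cr = 4,063.33 Cr
Net pay: 24,539.00 Cr − 4,063.33 Cr = 20,475.67 Cr

20,475.67 Cr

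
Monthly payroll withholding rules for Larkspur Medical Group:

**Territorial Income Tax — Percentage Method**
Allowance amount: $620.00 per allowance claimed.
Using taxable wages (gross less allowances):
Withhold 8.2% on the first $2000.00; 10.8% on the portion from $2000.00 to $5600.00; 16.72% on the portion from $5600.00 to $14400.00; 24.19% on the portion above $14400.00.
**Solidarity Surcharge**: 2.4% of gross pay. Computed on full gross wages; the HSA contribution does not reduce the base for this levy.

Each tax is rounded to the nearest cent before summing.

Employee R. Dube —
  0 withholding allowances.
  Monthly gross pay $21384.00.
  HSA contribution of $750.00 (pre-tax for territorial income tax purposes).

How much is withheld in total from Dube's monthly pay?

$4045.38

Territorial Income Tax: taxable = $21384.00 − $750.00 = $20634.00
  $2024.16 + 24.19% × ($20634.00 − $14400.00) = $2024.16 + 24.19% × $6234.00 = $3532.16
Solidarity Surcharge: 2.4% × $21384.00 = $513.22
Total: $3532.16 + $513.22 = $4045.38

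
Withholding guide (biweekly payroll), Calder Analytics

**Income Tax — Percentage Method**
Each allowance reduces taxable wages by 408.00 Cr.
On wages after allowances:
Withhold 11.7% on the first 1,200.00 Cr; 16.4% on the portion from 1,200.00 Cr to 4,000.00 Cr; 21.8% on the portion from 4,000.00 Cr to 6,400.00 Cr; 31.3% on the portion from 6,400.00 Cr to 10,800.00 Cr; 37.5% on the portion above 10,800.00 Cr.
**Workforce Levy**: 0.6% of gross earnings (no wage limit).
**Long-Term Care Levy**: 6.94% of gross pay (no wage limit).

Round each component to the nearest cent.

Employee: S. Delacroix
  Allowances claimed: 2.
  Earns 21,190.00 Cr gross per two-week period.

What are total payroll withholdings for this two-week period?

7,687.98 Cr

Income Tax: taxable = 21,190.00 Cr − 2×408.00 Cr = 20,374.00 Cr
  2,500.00 Cr + 37.5% × (20,374.00 Cr − 10,800.00 Cr) = 2,500.00 Cr + 37.5% × 9,574.00 Cr = 6,090.25 Cr
Workforce Levy: 0.6% × 21,190.00 Cr = 127.14 Cr
Long-Term Care Levy: 6.94% × 21,190.00 Cr = 1,470.59 Cr
Total: 6,090.25 Cr + 127.14 Cr + 1,470.59 Cr = 7,687.98 Cr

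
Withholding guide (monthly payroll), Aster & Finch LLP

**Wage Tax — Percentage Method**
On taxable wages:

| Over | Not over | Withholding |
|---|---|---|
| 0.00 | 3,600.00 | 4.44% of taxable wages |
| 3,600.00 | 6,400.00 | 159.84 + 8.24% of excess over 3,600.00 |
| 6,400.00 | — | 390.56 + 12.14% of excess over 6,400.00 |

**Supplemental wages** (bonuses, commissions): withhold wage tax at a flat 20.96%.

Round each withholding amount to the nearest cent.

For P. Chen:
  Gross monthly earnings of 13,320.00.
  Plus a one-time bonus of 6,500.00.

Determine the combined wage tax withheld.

Wage Tax: taxable = 13,320.00
  390.56 + 12.14% × (13,320.00 − 6,400.00) = 390.56 + 12.14% × 6,920.00 = 1,230.65
Supplemental (20.96% flat on bonus): 20.96% × 6,500.00 = 1,362.40
Total wage tax: 1,230.65 + 1,362.40 = 2,593.05

2,593.05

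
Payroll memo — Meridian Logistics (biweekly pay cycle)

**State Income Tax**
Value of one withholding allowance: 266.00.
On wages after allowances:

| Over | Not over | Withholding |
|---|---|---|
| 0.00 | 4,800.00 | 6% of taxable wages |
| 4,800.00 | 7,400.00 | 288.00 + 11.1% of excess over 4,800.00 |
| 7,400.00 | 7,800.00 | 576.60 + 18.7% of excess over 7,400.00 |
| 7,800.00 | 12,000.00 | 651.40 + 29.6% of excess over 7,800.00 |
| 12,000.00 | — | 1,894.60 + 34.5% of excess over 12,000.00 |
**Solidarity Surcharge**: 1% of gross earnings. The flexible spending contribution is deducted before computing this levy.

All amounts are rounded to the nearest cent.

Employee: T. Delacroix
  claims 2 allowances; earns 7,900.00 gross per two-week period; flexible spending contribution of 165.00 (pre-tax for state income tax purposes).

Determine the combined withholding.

632.08

State Income Tax: taxable = 7,900.00 − 165.00 − 2×266.00 = 7,203.00
  288.00 + 11.1% × (7,203.00 − 4,800.00) = 288.00 + 11.1% × 2,403.00 = 554.73
Solidarity Surcharge: 1% × 7,735.00 = 77.35
Total: 554.73 + 77.35 = 632.08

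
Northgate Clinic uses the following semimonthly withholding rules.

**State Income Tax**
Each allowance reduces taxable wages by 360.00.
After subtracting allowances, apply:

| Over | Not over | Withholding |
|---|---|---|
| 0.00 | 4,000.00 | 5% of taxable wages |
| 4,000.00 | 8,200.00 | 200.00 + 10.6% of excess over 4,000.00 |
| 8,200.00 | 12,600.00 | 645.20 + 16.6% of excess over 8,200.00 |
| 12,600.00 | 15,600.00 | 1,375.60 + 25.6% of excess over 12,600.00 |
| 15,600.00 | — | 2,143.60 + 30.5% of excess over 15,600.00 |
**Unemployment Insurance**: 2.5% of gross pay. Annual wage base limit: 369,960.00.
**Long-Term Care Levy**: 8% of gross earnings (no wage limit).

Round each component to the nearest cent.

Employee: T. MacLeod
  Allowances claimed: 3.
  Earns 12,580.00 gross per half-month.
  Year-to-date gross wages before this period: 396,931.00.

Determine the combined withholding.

2,199.40

State Income Tax: taxable = 12,580.00 − 3×360.00 = 11,500.00
  645.20 + 16.6% × (11,500.00 − 8,200.00) = 645.20 + 16.6% × 3,300.00 = 1,193.00
Unemployment Insurance: YTD 396,931.00 ≥ cap 369,960.00 → 0.00
Long-Term Care Levy: 8% × 12,580.00 = 1,006.40
Total: 1,193.00 + 0.00 + 1,006.40 = 2,199.40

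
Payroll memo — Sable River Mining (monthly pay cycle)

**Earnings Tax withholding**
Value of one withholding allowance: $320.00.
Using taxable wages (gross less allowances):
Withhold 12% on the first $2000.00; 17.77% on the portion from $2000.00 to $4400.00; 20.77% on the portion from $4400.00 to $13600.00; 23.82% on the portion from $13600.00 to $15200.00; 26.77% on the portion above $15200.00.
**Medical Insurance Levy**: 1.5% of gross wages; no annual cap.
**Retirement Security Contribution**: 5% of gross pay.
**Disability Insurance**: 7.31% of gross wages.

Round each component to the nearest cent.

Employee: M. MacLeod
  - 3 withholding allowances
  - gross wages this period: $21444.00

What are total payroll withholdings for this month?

$7334.39

Earnings Tax: taxable = $21444.00 − 3×$320.00 = $20484.00
  $2958.44 + 26.77% × ($20484.00 − $15200.00) = $2958.44 + 26.77% × $5284.00 = $4372.97
Medical Insurance Levy: 1.5% × $21444.00 = $321.66
Retirement Security Contribution: 5% × $21444.00 = $1072.20
Disability Insurance: 7.31% × $21444.00 = $1567.56
Total: $4372.97 + $321.66 + $1072.20 + $1567.56 = $7334.39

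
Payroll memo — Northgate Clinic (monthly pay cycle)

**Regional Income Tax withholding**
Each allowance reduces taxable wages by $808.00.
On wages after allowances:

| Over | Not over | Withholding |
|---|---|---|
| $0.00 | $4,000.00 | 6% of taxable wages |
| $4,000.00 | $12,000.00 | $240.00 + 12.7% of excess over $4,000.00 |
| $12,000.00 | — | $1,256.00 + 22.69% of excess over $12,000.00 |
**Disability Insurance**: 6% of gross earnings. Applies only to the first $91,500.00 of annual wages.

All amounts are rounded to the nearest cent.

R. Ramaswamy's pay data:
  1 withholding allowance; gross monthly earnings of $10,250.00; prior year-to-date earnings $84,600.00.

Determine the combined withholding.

$1,345.13

Regional Income Tax: taxable = $10,250.00 − 1×$808.00 = $9,442.00
  $240.00 + 12.7% × ($9,442.00 − $4,000.00) = $240.00 + 12.7% × $5,442.00 = $931.13
Disability Insurance: cap $91,500.00 − YTD $84,600.00 = $6,900.00 subject; 6% × $6,900.00 = $414.00
Total: $931.13 + $414.00 = $1,345.13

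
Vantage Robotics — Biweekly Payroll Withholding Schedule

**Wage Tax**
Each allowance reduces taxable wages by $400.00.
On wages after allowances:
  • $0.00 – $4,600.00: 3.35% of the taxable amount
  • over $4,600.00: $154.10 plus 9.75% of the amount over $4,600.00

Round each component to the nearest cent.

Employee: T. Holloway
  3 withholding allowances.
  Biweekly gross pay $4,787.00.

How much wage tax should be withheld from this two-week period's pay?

Wage Tax: taxable = $4,787.00 − 3×$400.00 = $3,587.00
  3.35% × $3,587.00 = $120.16

$120.16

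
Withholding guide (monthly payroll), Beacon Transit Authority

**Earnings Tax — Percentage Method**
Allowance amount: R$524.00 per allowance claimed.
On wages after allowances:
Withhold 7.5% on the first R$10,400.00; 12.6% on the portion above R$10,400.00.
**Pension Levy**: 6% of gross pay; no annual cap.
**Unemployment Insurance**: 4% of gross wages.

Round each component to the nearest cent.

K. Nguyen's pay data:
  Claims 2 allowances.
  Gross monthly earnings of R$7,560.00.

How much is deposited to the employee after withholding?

Earnings Tax: taxable = R$7,560.00 − 2×R$524.00 = R$6,512.00
  7.5% × R$6,512.00 = R$488.40
Pension Levy: 6% × R$7,560.00 = R$453.60
Unemployment Insurance: 4% × R$7,560.00 = R$302.40
Total withheld: R$488.40 + R$453.60 + R$302.40 = R$1,244.40
Net pay: R$7,560.00 − R$1,244.40 = R$6,315.60

R$6,315.60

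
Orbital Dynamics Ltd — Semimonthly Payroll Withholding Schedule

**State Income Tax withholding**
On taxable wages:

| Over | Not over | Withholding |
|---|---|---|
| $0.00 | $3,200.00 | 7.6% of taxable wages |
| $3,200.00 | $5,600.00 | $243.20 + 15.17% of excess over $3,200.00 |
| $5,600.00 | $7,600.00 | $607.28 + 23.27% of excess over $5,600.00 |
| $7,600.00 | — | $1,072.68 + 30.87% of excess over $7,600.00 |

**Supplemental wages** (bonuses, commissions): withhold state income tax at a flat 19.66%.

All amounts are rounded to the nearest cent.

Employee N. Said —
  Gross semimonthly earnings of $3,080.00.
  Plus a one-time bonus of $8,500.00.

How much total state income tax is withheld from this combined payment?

$1,905.18

State Income Tax: taxable = $3,080.00
  7.6% × $3,080.00 = $234.08
Supplemental (19.66% flat on bonus): 19.66% × $8,500.00 = $1,671.10
Total state income tax: $234.08 + $1,671.10 = $1,905.18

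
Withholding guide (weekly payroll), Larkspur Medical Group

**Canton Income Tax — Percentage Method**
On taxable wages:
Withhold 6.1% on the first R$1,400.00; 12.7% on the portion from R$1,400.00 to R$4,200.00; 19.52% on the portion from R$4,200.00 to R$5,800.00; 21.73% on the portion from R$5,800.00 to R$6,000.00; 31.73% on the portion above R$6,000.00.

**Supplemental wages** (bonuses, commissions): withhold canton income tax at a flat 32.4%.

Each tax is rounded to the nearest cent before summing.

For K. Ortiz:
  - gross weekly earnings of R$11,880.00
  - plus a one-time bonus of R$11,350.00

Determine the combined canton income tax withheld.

Canton Income Tax: taxable = R$11,880.00
  R$796.78 + 31.73% × (R$11,880.00 − R$6,000.00) = R$796.78 + 31.73% × R$5,880.00 = R$2,662.50
Supplemental (32.4% flat on bonus): 32.4% × R$11,350.00 = R$3,677.40
Total canton income tax: R$2,662.50 + R$3,677.40 = R$6,339.90

R$6,339.90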